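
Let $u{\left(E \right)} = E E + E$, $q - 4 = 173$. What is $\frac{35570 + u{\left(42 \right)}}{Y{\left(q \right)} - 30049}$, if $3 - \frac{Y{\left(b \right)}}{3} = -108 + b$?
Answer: $- \frac{37376}{30247} \approx -1.2357$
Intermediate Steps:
$q = 177$ ($q = 4 + 173 = 177$)
$u{\left(E \right)} = E + E^{2}$ ($u{\left(E \right)} = E^{2} + E = E + E^{2}$)
$Y{\left(b \right)} = 333 - 3 b$ ($Y{\left(b \right)} = 9 - 3 \left(-108 + b\right) = 9 - \left(-324 + 3 b\right) = 333 - 3 b$)
$\frac{35570 + u{\left(42 \right)}}{Y{\left(q \right)} - 30049} = \frac{35570 + 42 \left(1 + 42\right)}{\left(333 - 531\right) - 30049} = \frac{35570 + 42 \cdot 43}{\left(333 - 531\right) - 30049} = \frac{35570 + 1806}{-198 - 30049} = \frac{37376}{-30247} = 37376 \left(- \frac{1}{30247}\right) = - \frac{37376}{30247}$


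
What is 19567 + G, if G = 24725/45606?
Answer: 892397327/45606 ≈ 19568.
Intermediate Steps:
G = 24725/45606 (G = 24725*(1/45606) = 24725/45606 ≈ 0.54214)
19567 + G = 19567 + 24725/45606 = 892397327/45606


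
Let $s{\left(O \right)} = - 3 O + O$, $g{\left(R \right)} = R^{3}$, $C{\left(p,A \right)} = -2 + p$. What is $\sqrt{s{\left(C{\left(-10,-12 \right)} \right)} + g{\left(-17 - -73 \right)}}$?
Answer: $2 \sqrt{43910} \approx 419.09$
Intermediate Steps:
$s{\left(O \right)} = - 2 O$
$\sqrt{s{\left(C{\left(-10,-12 \right)} \right)} + g{\left(-17 - -73 \right)}} = \sqrt{- 2 \left(-2 - 10\right) + \left(-17 - -73\right)^{3}} = \sqrt{\left(-2\right) \left(-12\right) + \left(-17 + 73\right)^{3}} = \sqrt{24 + 56^{3}} = \sqrt{24 + 175616} = \sqrt{175640} = 2 \sqrt{43910}$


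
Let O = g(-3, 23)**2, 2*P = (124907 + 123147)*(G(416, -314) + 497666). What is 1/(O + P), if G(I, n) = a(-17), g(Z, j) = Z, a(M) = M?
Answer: 1/61721912532 ≈ 1.6202e-11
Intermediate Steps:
G(I, n) = -17
P = 61721912523 (P = ((124907 + 123147)*(-17 + 497666))/2 = (248054*497649)/2 = (1/2)*123443825046 = 61721912523)
O = 9 (O = (-3)**2 = 9)
1/(O + P) = 1/(9 + 61721912523) = 1/61721912532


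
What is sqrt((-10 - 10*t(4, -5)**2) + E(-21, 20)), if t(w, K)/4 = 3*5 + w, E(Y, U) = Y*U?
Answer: 23*I*sqrt(110) ≈ 241.23*I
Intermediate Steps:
E(Y, U) = U*Y
t(w, K) = 60 + 4*w (t(w, K) = 4*(3*5 + w) = 4*(15 + w) = 60 + 4*w)
sqrt((-10 - 10*t(4, -5)**2) + E(-21, 20)) = sqrt((-10 - 10*(60 + 4*4)**2) + 20*(-21)) = sqrt((-10 - 10*(60 + 16)**2) - 420) = sqrt((-10 - 10*76**2) - 420) = sqrt((-10 - 10*5776) - 420) = sqrt((-10 - 57760) - 420) = sqrt(-57770 - 420) = sqrt(-58190) = 23*I*sqrt(110)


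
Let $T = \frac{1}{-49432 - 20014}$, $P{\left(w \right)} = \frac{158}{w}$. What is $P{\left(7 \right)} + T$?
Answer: $\frac{10972461}{486122} \approx 22.571$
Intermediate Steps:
$T = - \frac{1}{69446}$ ($T = \frac{1}{-69446} = - \frac{1}{69446} \approx -1.44 \cdot 10^{-5}$)
$P{\left(7 \right)} + T = \frac{158}{7} - \frac{1}{69446} = \frac{10972461}{486122}$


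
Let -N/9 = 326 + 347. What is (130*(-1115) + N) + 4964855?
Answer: 4813848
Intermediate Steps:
N = -6057 (N = -9*(326 + 347) = -9*673 = -6057)
(130*(-1115) + N) + 4964855 = (130*(-1115) - 6057) + 4964855 = (-144950 - 6057) + 4964855 = -151007 + 4964855 = 4813848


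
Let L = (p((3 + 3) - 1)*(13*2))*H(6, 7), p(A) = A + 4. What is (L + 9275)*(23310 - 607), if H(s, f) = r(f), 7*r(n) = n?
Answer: 215882827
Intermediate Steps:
r(n) = n/7
H(s, f) = f/7
p(A) = 4 + A
L = 234 (L = ((4 + ((3 + 3) - 1))*(13*2))*((⅐)*7) = ((4 + (6 - 1))*26)*1 = ((4 + 5)*26)*1 = (9*26)*1 = 234*1 = 234)
(L + 9275)*(23310 - 607) = (234 + 9275)*(23310 - 607) = 9509*22703 = 215882827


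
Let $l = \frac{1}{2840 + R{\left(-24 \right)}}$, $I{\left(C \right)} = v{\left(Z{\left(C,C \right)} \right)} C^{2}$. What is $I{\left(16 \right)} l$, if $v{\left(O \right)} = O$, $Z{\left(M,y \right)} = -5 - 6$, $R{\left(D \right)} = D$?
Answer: $-1$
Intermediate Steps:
$Z{\left(M,y \right)} = -11$ ($Z{\left(M,y \right)} = -5 - 6 = -11$)
$I{\left(C \right)} = - 11 C^{2}$
$l = \frac{1}{2816}$ ($l = \frac{1}{2840 - 24} = \frac{1}{2816} \approx 0.00035511$)
$I{\left(16 \right)} l = - 11 \cdot 16^{2} \cdot \frac{1}{2816} = \left(-11\right) 256 \cdot \frac{1}{2816} = \left(-2816\right) \frac{1}{2816} = -1$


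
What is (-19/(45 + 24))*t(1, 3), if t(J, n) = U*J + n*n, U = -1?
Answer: -152/69 ≈ -2.2029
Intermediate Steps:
t(J, n) = n**2 - J (t(J, n) = -J + n*n = -J + n**2 = n**2 - J)
(-19/(45 + 24))*t(1, 3) = (-19/(45 + 24))*(3**2 - 1*1) = (-19/69)*(9 - 1) = -19*1/69*8 = -19/69*8 = -152/69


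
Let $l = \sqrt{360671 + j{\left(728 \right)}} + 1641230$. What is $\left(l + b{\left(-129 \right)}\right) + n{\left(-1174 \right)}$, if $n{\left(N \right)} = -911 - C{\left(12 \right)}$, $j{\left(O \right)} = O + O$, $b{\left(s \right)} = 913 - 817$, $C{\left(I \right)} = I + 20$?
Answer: $1640383 + \sqrt{362127} \approx 1.641 \cdot 10^{6}$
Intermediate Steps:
$C{\left(I \right)} = 20 + I$
$b{\left(s \right)} = 96$
$j{\left(O \right)} = 2 O$
$n{\left(N \right)} = -943$ ($n{\left(N \right)} = -911 - \left(20 + 12\right) = -911 - 32 = -943$)
$l = 1641230 + \sqrt{362127}$ ($l = \sqrt{360671 + 2 \cdot 728} + 1641230 = \sqrt{360671 + 1456} + 1641230 = \sqrt{362127} + 1641230 = 1641230 + \sqrt{362127} \approx 1.6418 \cdot 10^{6}$)
$\left(l + b{\left(-129 \right)}\right) + n{\left(-1174 \right)} = \left(\left(1641230 + \sqrt{362127}\right) + 96\right) - 943 = \left(1641326 + \sqrt{362127}\right) - 943 = 1640383 + \sqrt{362127}$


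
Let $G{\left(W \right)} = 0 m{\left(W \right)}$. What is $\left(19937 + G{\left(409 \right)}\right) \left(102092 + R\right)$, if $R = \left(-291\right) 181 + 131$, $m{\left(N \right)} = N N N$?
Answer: $987918224$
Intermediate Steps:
$m{\left(N \right)} = N^{3}$ ($m{\left(N \right)} = N^{2} N = N^{3}$)
$G{\left(W \right)} = 0$ ($G{\left(W \right)} = 0 W^{3} = 0$)
$R = -52540$ ($R = -52671 + 131 = -52540$)
$\left(19937 + G{\left(409 \right)}\right) \left(102092 + R\right) = \left(19937 + 0\right) \left(102092 - 52540\right) = 19937 \cdot 49552 = 987918224$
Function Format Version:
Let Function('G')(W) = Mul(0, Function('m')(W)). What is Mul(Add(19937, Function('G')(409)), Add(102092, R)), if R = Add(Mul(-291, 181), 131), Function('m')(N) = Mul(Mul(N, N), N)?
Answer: 987918224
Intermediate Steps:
Function('m')(N) = Pow(N, 3) (Function('m')(N) = Mul(Pow(N, 2), N) = Pow(N, 3))
Function('G')(W) = 0 (Function('G')(W) = Mul(0, Pow(W, 3)) = 0)
R = -52540 (R = Add(-52671, 131) = -52540)
Mul(Add(19937, Function('G')(409)), Add(102092, R)) = Mul(Add(19937, 0), Add(102092, -52540)) = Mul(19937, 49552) = 987918224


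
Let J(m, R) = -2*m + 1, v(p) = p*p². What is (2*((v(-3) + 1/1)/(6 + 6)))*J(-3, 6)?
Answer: -91/3 ≈ -30.333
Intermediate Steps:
v(p) = p³
J(m, R) = 1 - 2*m
(2*((v(-3) + 1/1)/(6 + 6)))*J(-3, 6) = (2*(((-3)³ + 1/1)/(6 + 6)))*(1 - 2*(-3)) = (2*((-27 + 1*1)/12))*(1 + 6) = (2*((-27 + 1)*(1/12)))*7 = (2*(-26*1/12))*7 = (2*(-13/6))*7 = -13/3*7 = -91/3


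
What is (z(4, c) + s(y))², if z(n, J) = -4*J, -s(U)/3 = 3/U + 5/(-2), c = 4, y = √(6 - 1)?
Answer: 1769/20 + 153*√5/5 ≈ 156.87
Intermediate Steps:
y = √5 ≈ 2.2361
s(U) = 15/2 - 9/U (s(U) = -3*(3/U + 5/(-2)) = -3*(3/U + 5*(-½)) = -3*(3/U - 5/2) = -3*(-5/2 + 3/U) = 15/2 - 9/U)
(z(4, c) + s(y))² = (-4*4 + (15/2 - 9*√5/5))² = (-16 + (15/2 - 9*√5/5))² = (-17/2 - 9*√5/5)²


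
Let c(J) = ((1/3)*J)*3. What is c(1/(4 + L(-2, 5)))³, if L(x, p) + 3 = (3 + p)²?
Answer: 1/274625 ≈ 3.6413e-6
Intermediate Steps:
L(x, p) = -3 + (3 + p)²
c(J) = J (c(J) = ((1*(⅓))*J)*3 = (J/3)*3 = J)
c(1/(4 + L(-2, 5)))³ = (1/(4 + (-3 + (3 + 5)²)))³ = (1/(4 + (-3 + 8²)))³ = (1/(4 + (-3 + 64)))³ = (1/(4 + 61))³ = (1/65)³ = 1/274625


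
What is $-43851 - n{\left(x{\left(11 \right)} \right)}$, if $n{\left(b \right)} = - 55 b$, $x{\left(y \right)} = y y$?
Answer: $-37196$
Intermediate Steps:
$x{\left(y \right)} = y^{2}$
$-43851 - n{\left(x{\left(11 \right)} \right)} = -43851 - - 55 \cdot 11^{2} = -43851 - \left(-55\right) 121 = -43851 - -6655 = -43851 + 6655 = -37196$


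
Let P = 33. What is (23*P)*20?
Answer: 15180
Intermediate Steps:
(23*P)*20 = (23*33)*20 = 759*20 = 15180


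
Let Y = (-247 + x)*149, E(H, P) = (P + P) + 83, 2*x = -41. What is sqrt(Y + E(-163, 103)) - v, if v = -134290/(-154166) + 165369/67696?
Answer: -17292586547/5218210768 + 9*I*sqrt(1954)/2 ≈ -3.3139 + 198.92*I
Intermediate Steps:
x = -41/2 (x = (1/2)*(-41) = -41/2 ≈ -20.500)
E(H, P) = 83 + 2*P (E(H, P) = 2*P + 83 = 83 + 2*P)
Y = -79715/2 (Y = (-247 - 41/2)*149 = -535/2*149 = -79715/2 ≈ -39858.)
v = 17292586547/5218210768 (v = -134290*(-1/154166) + 165369*(1/67696) = 67145/77083 + 165369/67696 = 17292586547/5218210768 ≈ 3.3139)
sqrt(Y + E(-163, 103)) - v = sqrt(-79715/2 + (83 + 2*103)) - 1*17292586547/5218210768 = sqrt(-79715/2 + (83 + 206)) - 17292586547/5218210768 = sqrt(-79715/2 + 289) - 17292586547/5218210768 = sqrt(-79137/2) - 17292586547/5218210768 = 9*I*sqrt(1954)/2 - 17292586547/5218210768 = -17292586547/5218210768 + 9*I*sqrt(1954)/2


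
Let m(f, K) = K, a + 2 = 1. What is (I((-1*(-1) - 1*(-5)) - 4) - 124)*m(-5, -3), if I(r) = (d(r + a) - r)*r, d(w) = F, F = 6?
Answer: 348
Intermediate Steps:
a = -1 (a = -2 + 1 = -1)
d(w) = 6
I(r) = r*(6 - r) (I(r) = (6 - r)*r = r*(6 - r))
(I((-1*(-1) - 1*(-5)) - 4) - 124)*m(-5, -3) = (((-1*(-1) - 1*(-5)) - 4)*(6 - ((-1*(-1) - 1*(-5)) - 4)) - 124)*(-3) = (((1 + 5) - 4)*(6 - ((1 + 5) - 4)) - 124)*(-3) = ((6 - 4)*(6 - (6 - 4)) - 124)*(-3) = (2*(6 - 1*2) - 124)*(-3) = (2*(6 - 2) - 124)*(-3) = (2*4 - 124)*(-3) = (8 - 124)*(-3) = -116*(-3) = 348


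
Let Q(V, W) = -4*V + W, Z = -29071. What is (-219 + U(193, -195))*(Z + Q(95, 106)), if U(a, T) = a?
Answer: 762970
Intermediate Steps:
Q(V, W) = W - 4*V
(-219 + U(193, -195))*(Z + Q(95, 106)) = (-219 + 193)*(-29071 + (106 - 4*95)) = -26*(-29071 + (106 - 380)) = -26*(-29071 - 274) = -26*(-29345) = 762970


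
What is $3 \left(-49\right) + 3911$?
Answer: $3764$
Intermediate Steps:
$3 \left(-49\right) + 3911 = -147 + 3911 = 3764$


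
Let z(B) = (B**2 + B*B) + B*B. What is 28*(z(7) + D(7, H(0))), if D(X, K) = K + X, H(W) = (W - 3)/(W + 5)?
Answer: 21476/5 ≈ 4295.2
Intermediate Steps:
H(W) = (-3 + W)/(5 + W)
z(B) = 3*B**2 (z(B) = (B**2 + B**2) + B**2 = 2*B**2 + B**2 = 3*B**2)
28*(z(7) + D(7, H(0))) = 28*(3*7**2 + ((-3 + 0)/(5 + 0) + 7)) = 28*(3*49 + (-3/5 + 7)) = 28*(147 + ((1/5)*(-3) + 7)) = 28*(147 + (-3/5 + 7)) = 28*(147 + 32/5) = 28*(767/5) = 21476/5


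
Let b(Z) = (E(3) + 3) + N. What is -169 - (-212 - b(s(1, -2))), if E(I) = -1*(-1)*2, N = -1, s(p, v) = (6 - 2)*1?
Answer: 47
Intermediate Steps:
s(p, v) = 4 (s(p, v) = 4*1 = 4)
E(I) = 2 (E(I) = 1*2 = 2)
b(Z) = 4 (b(Z) = (2 + 3) - 1 = 5 - 1 = 4)
-169 - (-212 - b(s(1, -2))) = -169 - (-212 - 1*4) = -169 - (-212 - 4) = -169 - 1*(-216) = -169 + 216 = 47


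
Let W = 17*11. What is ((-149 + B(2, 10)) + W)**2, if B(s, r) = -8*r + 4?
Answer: 1444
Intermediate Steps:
B(s, r) = 4 - 8*r
W = 187
((-149 + B(2, 10)) + W)**2 = ((-149 + (4 - 8*10)) + 187)**2 = ((-149 + (4 - 80)) + 187)**2 = ((-149 - 76) + 187)**2 = (-225 + 187)**2 = (-38)**2 = 1444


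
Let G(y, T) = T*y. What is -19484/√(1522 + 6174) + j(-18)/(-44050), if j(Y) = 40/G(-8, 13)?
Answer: 1/114530 - 4871*√481/481 ≈ -222.10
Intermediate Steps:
j(Y) = -5/13 (j(Y) = 40/((13*(-8))) = 40/(-104) = 40*(-1/104) = -5/13)
-19484/√(1522 + 6174) + j(-18)/(-44050) = -19484/√(1522 + 6174) - 5/13/(-44050) = -19484*√481/1924 - 5/13*(-1/44050) = -19484*√481/1924 + 1/114530 = -4871*√481/481 + 1/114530 = 1/114530 - 4871*√481/481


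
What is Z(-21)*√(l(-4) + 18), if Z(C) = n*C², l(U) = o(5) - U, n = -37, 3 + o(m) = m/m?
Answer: -32634*√5 ≈ -72972.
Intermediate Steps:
o(m) = -2 (o(m) = -3 + m/m = -3 + 1 = -2)
l(U) = -2 - U
Z(C) = -37*C²
Z(-21)*√(l(-4) + 18) = (-37*(-21)²)*√((-2 - 1*(-4)) + 18) = (-37*441)*√((-2 + 4) + 18) = -16317*√(2 + 18) = -32634*√5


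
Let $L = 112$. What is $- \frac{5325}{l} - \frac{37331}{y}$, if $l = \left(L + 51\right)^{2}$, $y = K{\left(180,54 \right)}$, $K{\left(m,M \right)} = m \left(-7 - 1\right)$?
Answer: $\frac{984179339}{38259360} \approx 25.724$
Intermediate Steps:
$K{\left(m,M \right)} = - 8 m$ ($K{\left(m,M \right)} = m \left(-8\right) = - 8 m$)
$y = -1440$ ($y = \left(-8\right) 180 = -1440$)
$l = 26569$ ($l = \left(112 + 51\right)^{2} = 163^{2} = 26569$)
$- \frac{5325}{l} - \frac{37331}{y} = - \frac{5325}{26569} - \frac{37331}{-1440} = \left(-5325\right) \frac{1}{26569} - - \frac{37331}{1440} = - \frac{5325}{26569} + \frac{37331}{1440} = \frac{984179339}{38259360}$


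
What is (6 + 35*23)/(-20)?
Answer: -811/20 ≈ -40.550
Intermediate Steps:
(6 + 35*23)/(-20) = (6 + 805)*(-1/20) = 811*(-1/20) = -811/20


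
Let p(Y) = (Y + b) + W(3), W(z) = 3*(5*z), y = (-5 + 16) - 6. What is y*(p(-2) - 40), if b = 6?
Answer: 45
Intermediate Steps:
y = 5 (y = 11 - 6 = 5)
W(z) = 15*z
p(Y) = 51 + Y (p(Y) = (Y + 6) + 15*3 = (6 + Y) + 45 = 51 + Y)
y*(p(-2) - 40) = 5*((51 - 2) - 40) = 5*(49 - 40) = 5*9 = 45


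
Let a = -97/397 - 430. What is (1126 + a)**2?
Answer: 76294726225/157609 ≈ 4.8408e+5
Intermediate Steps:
a = -170807/397 (a = -97*1/397 - 430 = -97/397 - 430 = -170807/397 ≈ -430.24)
(1126 + a)**2 = (1126 - 170807/397)**2 = (276215/397)**2 = 76294726225/157609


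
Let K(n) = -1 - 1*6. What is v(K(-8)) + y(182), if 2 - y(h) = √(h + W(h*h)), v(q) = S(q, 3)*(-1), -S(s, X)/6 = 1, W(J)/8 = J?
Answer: 8 - √265174 ≈ -506.95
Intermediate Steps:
W(J) = 8*J
S(s, X) = -6 (S(s, X) = -6*1 = -6)
K(n) = -7 (K(n) = -1 - 6 = -7)
v(q) = 6 (v(q) = -6*(-1) = 6)
y(h) = 2 - √(h + 8*h²) (y(h) = 2 - √(h + 8*(h*h)) = 2 - √(h + 8*h²))
v(K(-8)) + y(182) = 6 + (2 - √(182*(1 + 8*182))) = 6 + (2 - √(182*(1 + 1456))) = 6 + (2 - √(182*1457)) = 6 + (2 - √265174) = 8 - √265174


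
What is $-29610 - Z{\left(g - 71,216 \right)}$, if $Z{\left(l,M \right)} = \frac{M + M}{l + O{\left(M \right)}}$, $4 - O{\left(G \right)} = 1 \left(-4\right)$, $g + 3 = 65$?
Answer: $-29178$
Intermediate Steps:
$g = 62$ ($g = -3 + 65 = 62$)
$O{\left(G \right)} = 8$ ($O{\left(G \right)} = 4 - 1 \left(-4\right) = 4 - -4 = 4 + 4 = 8$)
$Z{\left(l,M \right)} = \frac{2 M}{8 + l}$ ($Z{\left(l,M \right)} = \frac{M + M}{l + 8} = \frac{2 M}{8 + l}$)
$-29610 - Z{\left(g - 71,216 \right)} = -29610 - 2 \cdot 216 \frac{1}{8 + \left(62 - 71\right)} = -29610 - 2 \cdot 216 \frac{1}{8 - 9} = -29610 - 2 \cdot 216 \frac{1}{-1} = -29610 - 2 \cdot 216 \left(-1\right) = -29610 - -432 = -29610 + 432 = -29178$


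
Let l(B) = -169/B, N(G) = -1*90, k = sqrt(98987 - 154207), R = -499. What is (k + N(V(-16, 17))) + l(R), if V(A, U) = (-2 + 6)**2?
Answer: -44741/499 + 2*I*sqrt(13805) ≈ -89.661 + 234.99*I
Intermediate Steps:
k = 2*I*sqrt(13805) (k = sqrt(-55220) = 2*I*sqrt(13805) ≈ 234.99*I)
V(A, U) = 16 (V(A, U) = 4**2 = 16)
N(G) = -90
(k + N(V(-16, 17))) + l(R) = (2*I*sqrt(13805) - 90) - 169/(-499) = (-90 + 2*I*sqrt(13805)) - 169*(-1/499) = (-90 + 2*I*sqrt(13805)) + 169/499 = -44741/499 + 2*I*sqrt(13805)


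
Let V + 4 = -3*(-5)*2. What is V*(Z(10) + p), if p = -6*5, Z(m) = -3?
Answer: -858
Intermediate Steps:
V = 26 (V = -4 - 3*(-5)*2 = -4 + 15*2 = -4 + 30 = 26)
p = -30
V*(Z(10) + p) = 26*(-3 - 30) = 26*(-33) = -858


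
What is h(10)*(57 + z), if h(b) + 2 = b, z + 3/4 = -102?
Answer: -366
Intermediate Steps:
z = -411/4 (z = -¾ - 102 = -411/4 ≈ -102.75)
h(b) = -2 + b
h(10)*(57 + z) = (-2 + 10)*(57 - 411/4) = 8*(-183/4) = -366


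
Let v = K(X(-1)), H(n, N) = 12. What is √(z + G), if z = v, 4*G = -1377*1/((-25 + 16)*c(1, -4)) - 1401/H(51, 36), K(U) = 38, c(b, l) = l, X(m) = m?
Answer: I*√3/2 ≈ 0.86602*I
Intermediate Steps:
v = 38
G = -155/4 (G = (-1377*(-1/(4*(-25 + 16))) - 1401/12)/4 = (-1377/((-9*(-4))) - 1401*1/12)/4 = (-1377/36 - 467/4)/4 = (-1377*1/36 - 467/4)/4 = (-153/4 - 467/4)/4 = (¼)*(-155) = -155/4 ≈ -38.750)
z = 38
√(z + G) = √(38 - 155/4) = √(-¾) = I*√3/2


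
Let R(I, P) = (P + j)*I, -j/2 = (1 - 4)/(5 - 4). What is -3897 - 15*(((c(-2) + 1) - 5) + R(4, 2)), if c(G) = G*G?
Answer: -4377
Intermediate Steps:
c(G) = G²
j = 6 (j = -2*(1 - 4)/(5 - 4) = -(-6)/1 = -(-6) = -2*(-3) = 6)
R(I, P) = I*(6 + P) (R(I, P) = (P + 6)*I = (6 + P)*I = I*(6 + P))
-3897 - 15*(((c(-2) + 1) - 5) + R(4, 2)) = -3897 - 15*((((-2)² + 1) - 5) + 4*(6 + 2)) = -3897 - 15*(((4 + 1) - 5) + 4*8) = -3897 - 15*((5 - 5) + 32) = -3897 - 15*(0 + 32) = -3897 - 15*32 = -3897 - 480 = -4377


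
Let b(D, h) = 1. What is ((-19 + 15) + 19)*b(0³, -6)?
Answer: 15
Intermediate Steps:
((-19 + 15) + 19)*b(0³, -6) = ((-19 + 15) + 19)*1 = (-4 + 19)*1 = 15*1 = 15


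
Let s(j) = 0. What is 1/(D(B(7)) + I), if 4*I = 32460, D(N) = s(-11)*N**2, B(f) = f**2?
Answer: 1/8115 ≈ 0.00012323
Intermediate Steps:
D(N) = 0 (D(N) = 0*N**2 = 0)
I = 8115 (I = (1/4)*32460 = 8115)
1/(D(B(7)) + I) = 1/(0 + 8115) = 1/8115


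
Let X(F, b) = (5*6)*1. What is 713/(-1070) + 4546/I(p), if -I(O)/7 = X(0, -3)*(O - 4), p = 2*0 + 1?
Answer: 441503/67410 ≈ 6.5495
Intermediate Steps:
p = 1 (p = 0 + 1 = 1)
X(F, b) = 30 (X(F, b) = 30*1 = 30)
I(O) = 840 - 210*O (I(O) = -210*(O - 4) = -210*(-4 + O) = -7*(-120 + 30*O) = 840 - 210*O)
713/(-1070) + 4546/I(p) = 713/(-1070) + 4546/(840 - 210*1) = 713*(-1/1070) + 4546/(840 - 210) = -713/1070 + 4546/630 = -713/1070 + 4546*(1/630) = -713/1070 + 2273/315 = 441503/67410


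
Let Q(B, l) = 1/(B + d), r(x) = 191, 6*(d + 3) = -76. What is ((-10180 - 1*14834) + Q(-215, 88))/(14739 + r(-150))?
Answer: -17309691/10331560 ≈ -1.6754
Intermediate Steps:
d = -47/3 (d = -3 + (⅙)*(-76) = -3 - 38/3 = -47/3 ≈ -15.667)
Q(B, l) = 1/(-47/3 + B) (Q(B, l) = 1/(B - 47/3) = 1/(-47/3 + B))
((-10180 - 1*14834) + Q(-215, 88))/(14739 + r(-150)) = ((-10180 - 1*14834) + 3/(-47 + 3*(-215)))/(14739 + 191) = ((-10180 - 14834) + 3/(-47 - 645))/14930 = (-25014 + 3/(-692))*(1/14930) = (-25014 + 3*(-1/692))*(1/14930) = (-25014 - 3/692)*(1/14930) = -17309691/692*1/14930 = -17309691/10331560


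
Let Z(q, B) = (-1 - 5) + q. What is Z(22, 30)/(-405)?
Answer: -16/405 ≈ -0.039506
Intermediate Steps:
Z(q, B) = -6 + q
Z(22, 30)/(-405) = (-6 + 22)/(-405) = 16*(-1/405) = -16/405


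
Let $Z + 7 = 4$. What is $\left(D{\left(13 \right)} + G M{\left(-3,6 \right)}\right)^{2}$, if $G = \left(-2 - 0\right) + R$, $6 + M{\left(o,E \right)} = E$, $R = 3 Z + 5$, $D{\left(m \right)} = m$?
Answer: $169$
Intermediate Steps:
$Z = -3$ ($Z = -7 + 4 = -3$)
$R = -4$ ($R = 3 \left(-3\right) + 5 = -9 + 5 = -4$)
$M{\left(o,E \right)} = -6 + E$
$G = -6$ ($G = \left(-2 - 0\right) - 4 = \left(-2 + 0\right) - 4 = -2 - 4 = -6$)
$\left(D{\left(13 \right)} + G M{\left(-3,6 \right)}\right)^{2} = \left(13 - 6 \left(-6 + 6\right)\right)^{2} = \left(13 - 0\right)^{2} = \left(13 + 0\right)^{2} = 13^{2} = 169$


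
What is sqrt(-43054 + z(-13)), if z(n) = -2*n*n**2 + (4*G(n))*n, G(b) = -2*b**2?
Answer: 2*I*sqrt(5271) ≈ 145.2*I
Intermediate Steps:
z(n) = -10*n**3 (z(n) = -2*n*n**2 + (4*(-2*n**2))*n = -2*n**3 + (-8*n**2)*n = -2*n**3 - 8*n**3 = -10*n**3)
sqrt(-43054 + z(-13)) = sqrt(-43054 - 10*(-13)**3) = sqrt(-43054 - 10*(-2197)) = sqrt(-43054 + 21970) = sqrt(-21084) = 2*I*sqrt(5271)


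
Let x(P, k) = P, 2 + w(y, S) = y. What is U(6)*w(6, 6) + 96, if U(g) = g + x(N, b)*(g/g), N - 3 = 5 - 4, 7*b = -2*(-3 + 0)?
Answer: 136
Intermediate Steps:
w(y, S) = -2 + y
b = 6/7 (b = (-2*(-3 + 0))/7 = (-2*(-3))/7 = (1/7)*6 = 6/7 ≈ 0.85714)
N = 4 (N = 3 + (5 - 4) = 3 + 1 = 4)
U(g) = 4 + g (U(g) = g + 4*(g/g) = g + 4*1 = g + 4 = 4 + g)
U(6)*w(6, 6) + 96 = (4 + 6)*(-2 + 6) + 96 = 10*4 + 96 = 40 + 96 = 136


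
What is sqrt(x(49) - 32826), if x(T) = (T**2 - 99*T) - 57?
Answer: I*sqrt(35333) ≈ 187.97*I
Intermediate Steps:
x(T) = -57 + T**2 - 99*T
sqrt(x(49) - 32826) = sqrt((-57 + 49**2 - 99*49) - 32826) = sqrt((-57 + 2401 - 4851) - 32826) = sqrt(-2507 - 32826) = sqrt(-35333) = I*sqrt(35333)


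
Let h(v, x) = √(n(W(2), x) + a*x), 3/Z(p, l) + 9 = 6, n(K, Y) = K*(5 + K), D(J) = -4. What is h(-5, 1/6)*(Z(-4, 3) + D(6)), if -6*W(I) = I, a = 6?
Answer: -5*I*√5/3 ≈ -3.7268*I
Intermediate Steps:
W(I) = -I/6
Z(p, l) = -1 (Z(p, l) = 3/(-9 + 6) = 3/(-3) = 3*(-⅓) = -1)
h(v, x) = √(-14/9 + 6*x) (h(v, x) = √((-⅙*2)*(5 - ⅙*2) + 6*x) = √(-(5 - ⅓)/3 + 6*x) = √(-⅓*14/3 + 6*x) = √(-14/9 + 6*x))
h(-5, 1/6)*(Z(-4, 3) + D(6)) = (√(-14 + 54/6)/3)*(-1 - 4) = (√(-14 + 54*(⅙))/3)*(-5) = (√(-14 + 9)/3)*(-5) = (√(-5)/3)*(-5) = ((I*√5)/3)*(-5) = (I*√5/3)*(-5) = -5*I*√5/3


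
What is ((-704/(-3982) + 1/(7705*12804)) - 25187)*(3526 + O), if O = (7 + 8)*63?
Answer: -2010828106447630049/17856522420 ≈ -1.1261e+8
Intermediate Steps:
O = 945 (O = 15*63 = 945)
((-704/(-3982) + 1/(7705*12804)) - 25187)*(3526 + O) = ((-704/(-3982) + 1/(7705*12804)) - 25187)*(3526 + 945) = ((-704*(-1/3982) + (1/7705)*(1/12804)) - 25187)*4471 = ((32/181 + 1/98654820) - 25187)*4471 = (3156954421/17856522420 - 25187)*4471 = -449749073238119/17856522420*4471 = -2010828106447630049/17856522420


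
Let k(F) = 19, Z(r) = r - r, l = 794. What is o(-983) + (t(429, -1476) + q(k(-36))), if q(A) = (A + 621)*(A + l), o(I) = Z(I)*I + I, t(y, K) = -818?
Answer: 518519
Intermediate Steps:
Z(r) = 0
o(I) = I (o(I) = 0*I + I = 0 + I = I)
q(A) = (621 + A)*(794 + A) (q(A) = (A + 621)*(A + 794) = (621 + A)*(794 + A))
o(-983) + (t(429, -1476) + q(k(-36))) = -983 + (-818 + (493074 + 19**2 + 1415*19)) = -983 + (-818 + (493074 + 361 + 26885)) = -983 + (-818 + 520320) = -983 + 519502 = 518519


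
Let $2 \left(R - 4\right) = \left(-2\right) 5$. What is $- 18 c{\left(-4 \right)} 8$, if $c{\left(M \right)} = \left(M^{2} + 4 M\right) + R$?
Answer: $144$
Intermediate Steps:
$R = -1$ ($R = 4 + \frac{\left(-2\right) 5}{2} = 4 + \frac{1}{2} \left(-10\right) = 4 - 5 = -1$)
$c{\left(M \right)} = -1 + M^{2} + 4 M$ ($c{\left(M \right)} = \left(M^{2} + 4 M\right) - 1 = -1 + M^{2} + 4 M$)
$- 18 c{\left(-4 \right)} 8 = - 18 \left(-1 + \left(-4\right)^{2} + 4 \left(-4\right)\right) 8 = - 18 \left(-1 + 16 - 16\right) 8 = \left(-18\right) \left(-1\right) 8 = 18 \cdot 8 = 144$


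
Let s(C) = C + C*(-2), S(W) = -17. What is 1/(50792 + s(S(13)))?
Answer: 1/50809 ≈ 1.9682e-5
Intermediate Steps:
s(C) = -C (s(C) = C - 2*C = -C)
1/(50792 + s(S(13))) = 1/(50792 - 1*(-17)) = 1/(50792 + 17) = 1/50809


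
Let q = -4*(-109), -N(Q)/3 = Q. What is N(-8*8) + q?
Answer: 628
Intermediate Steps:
N(Q) = -3*Q
q = 436
N(-8*8) + q = -(-24)*8 + 436 = -3*(-64) + 436 = 192 + 436 = 628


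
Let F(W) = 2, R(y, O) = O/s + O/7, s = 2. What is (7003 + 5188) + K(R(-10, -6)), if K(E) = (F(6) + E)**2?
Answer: 597528/49 ≈ 12194.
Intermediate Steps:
R(y, O) = 9*O/14 (R(y, O) = O/2 + O/7 = 9*O/14)
K(E) = (2 + E)**2
(7003 + 5188) + K(R(-10, -6)) = (7003 + 5188) + (2 + (9/14)*(-6))**2 = 12191 + (2 - 27/7)**2 = 12191 + (-13/7)**2 = 12191 + 169/49 = 597528/49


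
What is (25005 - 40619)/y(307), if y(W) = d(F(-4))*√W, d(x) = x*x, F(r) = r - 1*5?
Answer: -15614*√307/24867 ≈ -11.002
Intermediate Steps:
F(r) = -5 + r (F(r) = r - 5 = -5 + r)
d(x) = x²
y(W) = 81*√W (y(W) = (-5 - 4)²*√W = (-9)²*√W = 81*√W)
(25005 - 40619)/y(307) = (25005 - 40619)/((81*√307)) = -15614*√307/24867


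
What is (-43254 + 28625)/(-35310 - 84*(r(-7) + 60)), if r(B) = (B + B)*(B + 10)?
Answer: 14629/36822 ≈ 0.39729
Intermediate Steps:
r(B) = 2*B*(10 + B) (r(B) = (2*B)*(10 + B) = 2*B*(10 + B))
(-43254 + 28625)/(-35310 - 84*(r(-7) + 60)) = (-43254 + 28625)/(-35310 - 84*(2*(-7)*(10 - 7) + 60)) = -14629/(-35310 - 84*(2*(-7)*3 + 60)) = -14629/(-35310 - 84*(-42 + 60)) = -14629/(-35310 - 84*18) = -14629/(-35310 - 1512) = -14629/(-36822) = -14629*(-1/36822) = 14629/36822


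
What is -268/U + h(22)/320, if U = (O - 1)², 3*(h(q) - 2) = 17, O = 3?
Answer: -64297/960 ≈ -66.976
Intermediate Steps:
h(q) = 23/3 (h(q) = 2 + (⅓)*17 = 2 + 17/3 = 23/3)
U = 4 (U = (3 - 1)² = 2² = 4)
-268/U + h(22)/320 = -268/4 + (23/3)/320 = -268*¼ + (23/3)*(1/320) = -67 + 23/960 = -64297/960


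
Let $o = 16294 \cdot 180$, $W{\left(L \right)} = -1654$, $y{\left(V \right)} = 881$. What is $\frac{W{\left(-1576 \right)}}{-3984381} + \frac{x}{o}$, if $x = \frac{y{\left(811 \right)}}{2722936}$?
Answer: $\frac{163075324959261}{392838001008589120} \approx 0.00041512$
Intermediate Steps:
$o = 2932920$
$x = \frac{881}{2722936} \approx 0.00032355$
$\frac{W{\left(-1576 \right)}}{-3984381} + \frac{x}{o} = - \frac{1654}{-3984381} + \frac{881}{2722936 \cdot 2932920} = \left(-1654\right) \left(- \frac{1}{3984381}\right) + \frac{881}{2722936} \cdot \frac{1}{2932920} = \frac{1654}{3984381} + \frac{881}{7986153453120} = \frac{163075324959261}{392838001008589120}$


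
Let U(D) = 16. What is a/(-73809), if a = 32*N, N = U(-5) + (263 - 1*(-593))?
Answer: -27904/73809 ≈ -0.37806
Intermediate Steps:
N = 872 (N = 16 + (263 - 1*(-593)) = 16 + (263 + 593) = 16 + 856 = 872)
a = 27904 (a = 32*872 = 27904)
a/(-73809) = 27904/(-73809) = 27904*(-1/73809) = -27904/73809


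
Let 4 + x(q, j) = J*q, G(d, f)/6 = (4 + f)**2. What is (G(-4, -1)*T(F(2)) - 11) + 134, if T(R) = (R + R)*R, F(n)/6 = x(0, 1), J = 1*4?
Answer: 62331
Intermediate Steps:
J = 4
G(d, f) = 6*(4 + f)**2
x(q, j) = -4 + 4*q
F(n) = -24 (F(n) = 6*(-4 + 4*0) = 6*(-4 + 0) = 6*(-4) = -24)
T(R) = 2*R**2 (T(R) = (2*R)*R = 2*R**2)
(G(-4, -1)*T(F(2)) - 11) + 134 = ((6*(4 - 1)**2)*(2*(-24)**2) - 11) + 134 = ((6*3**2)*(2*576) - 11) + 134 = ((6*9)*1152 - 11) + 134 = (54*1152 - 11) + 134 = (62208 - 11) + 134 = 62197 + 134 = 62331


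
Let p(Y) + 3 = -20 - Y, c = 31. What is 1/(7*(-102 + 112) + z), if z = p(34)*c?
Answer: -1/1697 ≈ -0.00058927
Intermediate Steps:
p(Y) = -23 - Y (p(Y) = -3 + (-20 - Y) = -23 - Y)
z = -1767 (z = (-23 - 1*34)*31 = (-23 - 34)*31 = -57*31 = -1767)
1/(7*(-102 + 112) + z) = 1/(7*(-102 + 112) - 1767) = 1/(7*10 - 1767) = 1/(70 - 1767) = 1/(-1697) = -1/1697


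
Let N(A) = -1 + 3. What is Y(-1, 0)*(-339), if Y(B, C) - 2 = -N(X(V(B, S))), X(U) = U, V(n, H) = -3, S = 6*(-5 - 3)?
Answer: 0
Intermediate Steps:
S = -48 (S = 6*(-8) = -48)
N(A) = 2
Y(B, C) = 0 (Y(B, C) = 2 - 1*2 = 2 - 2 = 0)
Y(-1, 0)*(-339) = 0*(-339) = 0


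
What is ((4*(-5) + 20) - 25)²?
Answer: 625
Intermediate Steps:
((4*(-5) + 20) - 25)² = ((-20 + 20) - 25)² = (0 - 25)² = (-25)² = 625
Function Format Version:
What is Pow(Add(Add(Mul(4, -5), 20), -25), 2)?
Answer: 625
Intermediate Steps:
Pow(Add(Add(Mul(4, -5), 20), -25), 2) = Pow(Add(Add(-20, 20), -25), 2) = Pow(Add(0, -25), 2) = Pow(-25, 2) = 625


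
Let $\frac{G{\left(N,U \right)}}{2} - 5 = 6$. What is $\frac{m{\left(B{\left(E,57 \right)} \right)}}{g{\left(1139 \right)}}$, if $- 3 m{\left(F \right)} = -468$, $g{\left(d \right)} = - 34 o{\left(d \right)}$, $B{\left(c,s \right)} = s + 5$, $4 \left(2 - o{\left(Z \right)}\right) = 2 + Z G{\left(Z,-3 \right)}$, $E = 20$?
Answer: $\frac{78}{106471} \approx 0.00073259$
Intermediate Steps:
$G{\left(N,U \right)} = 22$ ($G{\left(N,U \right)} = 10 + 2 \cdot 6 = 10 + 12 = 22$)
$o{\left(Z \right)} = \frac{3}{2} - \frac{11 Z}{2}$ ($o{\left(Z \right)} = 2 - \frac{2 + Z 22}{4} = 2 - \frac{2 + 22 Z}{4} = 2 - \left(\frac{1}{2} + \frac{11 Z}{2}\right) = \frac{3}{2} - \frac{11 Z}{2}$)
$B{\left(c,s \right)} = 5 + s$
$g{\left(d \right)} = -51 + 187 d$ ($g{\left(d \right)} = - 34 \left(\frac{3}{2} - \frac{11 d}{2}\right) = -51 + 187 d$)
$m{\left(F \right)} = 156$ ($m{\left(F \right)} = \left(- \frac{1}{3}\right) \left(-468\right) = 156$)
$\frac{m{\left(B{\left(E,57 \right)} \right)}}{g{\left(1139 \right)}} = \frac{156}{-51 + 187 \cdot 1139} = \frac{156}{-51 + 212993} = \frac{156}{212942} = 156 \cdot \frac{1}{212942} = \frac{78}{106471}$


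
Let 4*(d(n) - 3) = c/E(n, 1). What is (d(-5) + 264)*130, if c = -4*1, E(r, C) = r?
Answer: 34736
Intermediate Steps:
c = -4
d(n) = 3 - 1/n (d(n) = 3 + (-4/n)/4 = 3 - 1/n)
(d(-5) + 264)*130 = ((3 - 1/(-5)) + 264)*130 = ((3 - 1*(-1/5)) + 264)*130 = ((3 + 1/5) + 264)*130 = (16/5 + 264)*130 = (1336/5)*130 = 34736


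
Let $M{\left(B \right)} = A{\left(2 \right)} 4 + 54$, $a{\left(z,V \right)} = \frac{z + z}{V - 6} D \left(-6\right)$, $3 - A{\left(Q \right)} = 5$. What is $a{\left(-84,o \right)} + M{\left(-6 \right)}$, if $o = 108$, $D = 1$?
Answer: $\frac{950}{17} \approx 55.882$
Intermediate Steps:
$A{\left(Q \right)} = -2$ ($A{\left(Q \right)} = 3 - 5 = -2$)
$a{\left(z,V \right)} = - \frac{12 z}{-6 + V}$ ($a{\left(z,V \right)} = \frac{z + z}{V - 6} \cdot 1 \left(-6\right) = \frac{2 z}{-6 + V} 1 \left(-6\right) = \frac{2 z}{-6 + V} \left(-6\right) = - \frac{12 z}{-6 + V}$)
$M{\left(B \right)} = 46$ ($M{\left(B \right)} = \left(-2\right) 4 + 54 = -8 + 54 = 46$)
$a{\left(-84,o \right)} + M{\left(-6 \right)} = \left(-12\right) \left(-84\right) \frac{1}{-6 + 108} + 46 = \left(-12\right) \left(-84\right) \frac{1}{102} + 46 = \frac{168}{17} + 46 = \frac{950}{17}$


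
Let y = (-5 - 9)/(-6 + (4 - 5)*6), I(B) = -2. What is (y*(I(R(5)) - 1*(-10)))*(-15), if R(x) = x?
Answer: -140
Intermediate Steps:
y = 7/6 (y = -14/(-6 - 1*6) = -14/(-6 - 6) = -14/(-12) = -14*(-1/12) = 7/6 ≈ 1.1667)
(y*(I(R(5)) - 1*(-10)))*(-15) = (7*(-2 - 1*(-10))/6)*(-15) = (7*(-2 + 10)/6)*(-15) = ((7/6)*8)*(-15) = (28/3)*(-15) = -140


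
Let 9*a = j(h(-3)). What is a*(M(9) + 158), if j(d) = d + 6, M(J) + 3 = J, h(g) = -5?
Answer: 164/9 ≈ 18.222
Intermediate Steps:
M(J) = -3 + J
j(d) = 6 + d
a = ⅑ (a = (6 - 5)/9 = (⅑)*1 = ⅑ ≈ 0.11111)
a*(M(9) + 158) = ((-3 + 9) + 158)/9 = (6 + 158)/9 = (⅑)*164 = 164/9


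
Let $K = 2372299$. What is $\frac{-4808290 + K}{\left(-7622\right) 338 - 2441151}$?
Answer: $\frac{2435991}{5017387} \approx 0.48551$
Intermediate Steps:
$\frac{-4808290 + K}{\left(-7622\right) 338 - 2441151} = \frac{-4808290 + 2372299}{\left(-7622\right) 338 - 2441151} = - \frac{2435991}{-2576236 - 2441151} = - \frac{2435991}{-5017387} = \left(-2435991\right) \left(- \frac{1}{5017387}\right) = \frac{2435991}{5017387}$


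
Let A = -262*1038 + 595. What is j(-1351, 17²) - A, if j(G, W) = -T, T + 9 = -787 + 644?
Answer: 271513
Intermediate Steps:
T = -152 (T = -9 + (-787 + 644) = -9 - 143 = -152)
j(G, W) = 152 (j(G, W) = -1*(-152) = 152)
A = -271361 (A = -271956 + 595 = -271361)
j(-1351, 17²) - A = 152 - 1*(-271361) = 152 + 271361 = 271513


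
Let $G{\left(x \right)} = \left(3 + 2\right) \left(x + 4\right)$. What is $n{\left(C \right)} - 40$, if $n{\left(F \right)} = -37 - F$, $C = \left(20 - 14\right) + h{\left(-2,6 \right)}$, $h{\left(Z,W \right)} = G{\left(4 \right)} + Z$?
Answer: $-121$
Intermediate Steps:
$G{\left(x \right)} = 20 + 5 x$ ($G{\left(x \right)} = 5 \left(4 + x\right) = 20 + 5 x$)
$h{\left(Z,W \right)} = 40 + Z$ ($h{\left(Z,W \right)} = \left(20 + 5 \cdot 4\right) + Z = \left(20 + 20\right) + Z = 40 + Z$)
$C = 44$ ($C = \left(20 - 14\right) + \left(40 - 2\right) = 6 + 38 = 44$)
$n{\left(C \right)} - 40 = \left(-37 - 44\right) - 40 = -81 - 40 = -121$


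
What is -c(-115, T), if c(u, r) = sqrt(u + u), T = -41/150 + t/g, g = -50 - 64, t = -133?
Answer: -I*sqrt(230) ≈ -15.166*I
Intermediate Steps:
g = -114
T = 67/75 (T = -41/150 - 133/(-114) = -41*1/150 - 133*(-1/114) = -41/150 + 7/6 = 67/75 ≈ 0.89333)
c(u, r) = sqrt(2)*sqrt(u) (c(u, r) = sqrt(2*u) = sqrt(2)*sqrt(u))
-c(-115, T) = -sqrt(2)*sqrt(-115) = -sqrt(2)*I*sqrt(115) = -I*sqrt(230)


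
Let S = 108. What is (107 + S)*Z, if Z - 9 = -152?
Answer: -30745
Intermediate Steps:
Z = -143 (Z = 9 - 152 = -143)
(107 + S)*Z = (107 + 108)*(-143) = 215*(-143) = -30745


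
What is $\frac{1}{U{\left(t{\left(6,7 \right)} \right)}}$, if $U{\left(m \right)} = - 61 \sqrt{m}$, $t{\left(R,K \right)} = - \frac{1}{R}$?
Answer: $\frac{i \sqrt{6}}{61} \approx 0.040156 i$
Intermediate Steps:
$\frac{1}{U{\left(t{\left(6,7 \right)} \right)}} = \frac{1}{\left(-61\right) \sqrt{- \frac{1}{6}}} = \frac{1}{\left(-61\right) \frac{i \sqrt{6}}{6}} = \frac{1}{\left(- \frac{61}{6}\right) i \sqrt{6}} = \frac{i \sqrt{6}}{61}$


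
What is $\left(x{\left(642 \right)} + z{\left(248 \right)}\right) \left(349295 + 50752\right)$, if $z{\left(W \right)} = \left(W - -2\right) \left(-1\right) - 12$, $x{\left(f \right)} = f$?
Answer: $152017860$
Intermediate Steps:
$z{\left(W \right)} = -14 - W$ ($z{\left(W \right)} = \left(W + 2\right) \left(-1\right) - 12 = \left(2 + W\right) \left(-1\right) - 12 = \left(-2 - W\right) - 12 = -14 - W$)
$\left(x{\left(642 \right)} + z{\left(248 \right)}\right) \left(349295 + 50752\right) = \left(642 - 262\right) \left(349295 + 50752\right) = \left(642 - 262\right) 400047 = 380 \cdot 400047 = 152017860$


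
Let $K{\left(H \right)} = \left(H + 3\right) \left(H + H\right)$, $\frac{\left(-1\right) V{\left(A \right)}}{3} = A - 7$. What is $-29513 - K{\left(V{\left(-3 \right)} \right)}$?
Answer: $-31493$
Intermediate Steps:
$V{\left(A \right)} = 21 - 3 A$ ($V{\left(A \right)} = - 3 \left(A - 7\right) = - 3 \left(-7 + A\right) = 21 - 3 A$)
$K{\left(H \right)} = 2 H \left(3 + H\right)$ ($K{\left(H \right)} = \left(3 + H\right) 2 H = 2 H \left(3 + H\right)$)
$-29513 - K{\left(V{\left(-3 \right)} \right)} = -29513 - 2 \left(21 - -9\right) \left(3 + \left(21 - -9\right)\right) = -29513 - 2 \left(21 + 9\right) \left(3 + \left(21 + 9\right)\right) = -29513 - 2 \cdot 30 \left(3 + 30\right) = -29513 - 2 \cdot 30 \cdot 33 = -29513 - 1980 = -31493$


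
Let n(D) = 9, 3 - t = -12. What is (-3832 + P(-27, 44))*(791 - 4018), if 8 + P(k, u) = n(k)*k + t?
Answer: 13127436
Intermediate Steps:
t = 15 (t = 3 - 1*(-12) = 3 + 12 = 15)
P(k, u) = 7 + 9*k (P(k, u) = -8 + (9*k + 15) = -8 + (15 + 9*k) = 7 + 9*k)
(-3832 + P(-27, 44))*(791 - 4018) = (-3832 + (7 + 9*(-27)))*(791 - 4018) = (-3832 + (7 - 243))*(-3227) = (-3832 - 236)*(-3227) = -4068*(-3227) = 13127436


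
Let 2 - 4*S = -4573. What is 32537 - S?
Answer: 125573/4 ≈ 31393.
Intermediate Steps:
S = 4575/4 (S = ½ - ¼*(-4573) = ½ + 4573/4 = 4575/4 ≈ 1143.8)
32537 - S = 32537 - 1*4575/4 = 32537 - 4575/4 = 125573/4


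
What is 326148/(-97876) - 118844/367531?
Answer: -32875368983/8993116039 ≈ -3.6556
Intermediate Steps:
326148/(-97876) - 118844/367531 = 326148*(-1/97876) - 118844*1/367531 = -81537/24469 - 118844/367531 = -32875368983/8993116039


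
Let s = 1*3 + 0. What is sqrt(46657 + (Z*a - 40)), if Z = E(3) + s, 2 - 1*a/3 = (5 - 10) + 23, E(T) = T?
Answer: sqrt(46329) ≈ 215.24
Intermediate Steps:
s = 3 (s = 3 + 0 = 3)
a = -48 (a = 6 - 3*((5 - 10) + 23) = 6 - 3*(-5 + 23) = 6 - 3*18 = 6 - 54 = -48)
Z = 6 (Z = 3 + 3 = 6)
sqrt(46657 + (Z*a - 40)) = sqrt(46657 + (6*(-48) - 40)) = sqrt(46657 + (-288 - 40)) = sqrt(46657 - 328) = sqrt(46329)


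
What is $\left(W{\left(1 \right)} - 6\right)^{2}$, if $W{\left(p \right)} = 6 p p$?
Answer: $0$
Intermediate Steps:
$W{\left(p \right)} = 6 p^{2}$
$\left(W{\left(1 \right)} - 6\right)^{2} = \left(6 \cdot 1^{2} - 6\right)^{2} = \left(6 \cdot 1 - 6\right)^{2} = \left(6 - 6\right)^{2} = 0^{2} = 0$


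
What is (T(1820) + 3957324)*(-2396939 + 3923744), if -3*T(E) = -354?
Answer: 6042242232810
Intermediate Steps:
T(E) = 118 (T(E) = -1/3*(-354) = 118)
(T(1820) + 3957324)*(-2396939 + 3923744) = (118 + 3957324)*(-2396939 + 3923744) = 3957442*1526805 = 6042242232810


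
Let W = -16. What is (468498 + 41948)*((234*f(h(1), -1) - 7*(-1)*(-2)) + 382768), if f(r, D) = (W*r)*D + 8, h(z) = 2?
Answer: 200153022844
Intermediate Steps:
f(r, D) = 8 - 16*D*r (f(r, D) = (-16*r)*D + 8 = -16*D*r + 8 = 8 - 16*D*r)
(468498 + 41948)*((234*f(h(1), -1) - 7*(-1)*(-2)) + 382768) = (468498 + 41948)*((234*(8 - 16*(-1)*2) - 7*(-1)*(-2)) + 382768) = 510446*((234*(8 + 32) + 7*(-2)) + 382768) = 510446*((234*40 - 14) + 382768) = 510446*((9360 - 14) + 382768) = 510446*(9346 + 382768) = 510446*392114 = 200153022844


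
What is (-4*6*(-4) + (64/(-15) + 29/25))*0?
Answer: 0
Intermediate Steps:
(-4*6*(-4) + (64/(-15) + 29/25))*0 = (-24*(-4) + (64*(-1/15) + 29*(1/25)))*0 = (96 + (-64/15 + 29/25))*0 = (96 - 233/75)*0 = (6967/75)*0 = 0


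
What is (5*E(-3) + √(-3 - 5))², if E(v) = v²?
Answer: 2017 + 180*I*√2 ≈ 2017.0 + 254.56*I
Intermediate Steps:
(5*E(-3) + √(-3 - 5))² = (5*(-3)² + √(-3 - 5))² = (5*9 + √(-8))² = (45 + 2*I*√2)²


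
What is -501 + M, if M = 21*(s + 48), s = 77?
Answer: 2124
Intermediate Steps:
M = 2625 (M = 21*(77 + 48) = 21*125 = 2625)
-501 + M = -501 + 2625 = 2124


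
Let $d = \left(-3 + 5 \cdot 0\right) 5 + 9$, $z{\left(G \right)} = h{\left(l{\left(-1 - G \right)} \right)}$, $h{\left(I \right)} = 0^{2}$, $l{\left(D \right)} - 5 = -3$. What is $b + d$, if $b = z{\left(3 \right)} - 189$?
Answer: $-195$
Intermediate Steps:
$l{\left(D \right)} = 2$ ($l{\left(D \right)} = 5 - 3 = 2$)
$h{\left(I \right)} = 0$
$z{\left(G \right)} = 0$
$d = -6$ ($d = \left(-3 + 0\right) 5 + 9 = \left(-3\right) 5 + 9 = -15 + 9 = -6$)
$b = -189$ ($b = 0 - 189 = -189$)
$b + d = -189 - 6 = -195$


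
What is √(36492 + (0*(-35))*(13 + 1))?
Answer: 2*√9123 ≈ 191.03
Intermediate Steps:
√(36492 + (0*(-35))*(13 + 1)) = √(36492 + 0*14) = √(36492 + 0) = √36492 = 2*√9123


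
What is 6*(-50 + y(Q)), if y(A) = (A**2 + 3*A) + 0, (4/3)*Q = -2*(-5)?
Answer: 345/2 ≈ 172.50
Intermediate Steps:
Q = 15/2 (Q = 3*(-2*(-5))/4 = (3/4)*10 = 15/2 ≈ 7.5000)
y(A) = A**2 + 3*A
6*(-50 + y(Q)) = 6*(-50 + 15*(3 + 15/2)/2) = 6*(-50 + (15/2)*(21/2)) = 6*(-50 + 315/4) = 6*(115/4) = 345/2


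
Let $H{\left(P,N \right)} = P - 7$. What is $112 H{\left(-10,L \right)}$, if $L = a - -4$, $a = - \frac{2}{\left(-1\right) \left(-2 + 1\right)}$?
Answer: $-1904$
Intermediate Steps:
$a = -2$ ($a = - \frac{2}{\left(-1\right) \left(-1\right)} = - \frac{2}{1} = \left(-2\right) 1 = -2$)
$L = 2$ ($L = -2 - -4 = -2 + 4 = 2$)
$H{\left(P,N \right)} = -7 + P$
$112 H{\left(-10,L \right)} = 112 \left(-7 - 10\right) = 112 \left(-17\right) = -1904$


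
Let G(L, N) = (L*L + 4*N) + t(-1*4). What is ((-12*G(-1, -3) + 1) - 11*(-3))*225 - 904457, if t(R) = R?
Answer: -856307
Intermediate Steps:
G(L, N) = -4 + L² + 4*N (G(L, N) = (L*L + 4*N) - 1*4 = (L² + 4*N) - 4 = -4 + L² + 4*N)
((-12*G(-1, -3) + 1) - 11*(-3))*225 - 904457 = ((-12*(-4 + (-1)² + 4*(-3)) + 1) - 11*(-3))*225 - 904457 = ((-12*(-4 + 1 - 12) + 1) + 33)*225 - 904457 = ((-12*(-15) + 1) + 33)*225 - 904457 = ((180 + 1) + 33)*225 - 904457 = (181 + 33)*225 - 904457 = 214*225 - 904457 = 48150 - 904457 = -856307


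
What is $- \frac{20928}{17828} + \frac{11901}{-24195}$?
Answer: $- \frac{59876999}{35945705} \approx -1.6658$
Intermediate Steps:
$- \frac{20928}{17828} + \frac{11901}{-24195} = \left(-20928\right) \frac{1}{17828} + 11901 \left(- \frac{1}{24195}\right) = - \frac{5232}{4457} - \frac{3967}{8065} = - \frac{59876999}{35945705}$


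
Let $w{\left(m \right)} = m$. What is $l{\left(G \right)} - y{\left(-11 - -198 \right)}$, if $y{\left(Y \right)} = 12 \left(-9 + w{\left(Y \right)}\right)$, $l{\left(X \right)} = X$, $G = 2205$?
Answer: $69$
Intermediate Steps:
$y{\left(Y \right)} = -108 + 12 Y$ ($y{\left(Y \right)} = 12 \left(-9 + Y\right) = -108 + 12 Y$)
$l{\left(G \right)} - y{\left(-11 - -198 \right)} = 2205 - \left(-108 + 12 \left(-11 - -198\right)\right) = 2205 - \left(-108 + 12 \left(-11 + 198\right)\right) = 2205 - \left(-108 + 12 \cdot 187\right) = 2205 - \left(-108 + 2244\right) = 2205 - 2136 = 69$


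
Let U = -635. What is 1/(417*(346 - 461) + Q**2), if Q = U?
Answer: 1/355270 ≈ 2.8148e-6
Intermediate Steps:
Q = -635
1/(417*(346 - 461) + Q**2) = 1/(417*(346 - 461) + (-635)**2) = 1/(417*(-115) + 403225) = 1/(-47955 + 403225) = 1/355270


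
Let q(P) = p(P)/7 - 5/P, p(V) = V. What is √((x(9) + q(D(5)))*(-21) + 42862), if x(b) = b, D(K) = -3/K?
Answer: 3*√118055/5 ≈ 206.15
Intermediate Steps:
q(P) = -5/P + P/7 (q(P) = P/7 - 5/P = -5/P + P/7)
√((x(9) + q(D(5)))*(-21) + 42862) = √((9 + (-5/((-3/5)) + (-3/5)/7))*(-21) + 42862) = √((9 + (-5/((-3*⅕)) + (-3*⅕)/7))*(-21) + 42862) = √((9 + (-5/(-⅗) + (⅐)*(-⅗)))*(-21) + 42862) = √((9 + (-5*(-5/3) - 3/35))*(-21) + 42862) = √((9 + (25/3 - 3/35))*(-21) + 42862) = √((9 + 866/105)*(-21) + 42862) = √((1811/105)*(-21) + 42862) = √(-1811/5 + 42862) = √(212499/5) = 3*√118055/5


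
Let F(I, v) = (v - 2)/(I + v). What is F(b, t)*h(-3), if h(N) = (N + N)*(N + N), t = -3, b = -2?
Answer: 36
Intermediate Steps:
h(N) = 4*N**2 (h(N) = (2*N)*(2*N) = 4*N**2)
F(I, v) = (-2 + v)/(I + v)
F(b, t)*h(-3) = ((-2 - 3)/(-2 - 3))*(4*(-3)**2) = (-5/(-5))*(4*9) = -1/5*(-5)*36 = 1*36 = 36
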